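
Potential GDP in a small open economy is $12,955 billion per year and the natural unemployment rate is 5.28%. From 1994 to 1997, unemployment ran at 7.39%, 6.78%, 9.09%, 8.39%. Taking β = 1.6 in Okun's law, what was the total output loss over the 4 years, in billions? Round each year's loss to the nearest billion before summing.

Year 1994: gap = -1.6 × (7.39 - 5.28) = -3.376%, loss ≈ 12955 × 3.376/100 ≈ 437.
Year 1995: gap = -1.6 × (6.78 - 5.28) = -2.4%, loss ≈ 12955 × 2.4/100 ≈ 311.
Year 1996: gap = -1.6 × (9.09 - 5.28) = -6.096%, loss ≈ 12955 × 6.096/100 ≈ 790.
Year 1997: gap = -1.6 × (8.39 - 5.28) = -4.976%, loss ≈ 12955 × 4.976/100 ≈ 645.
Total lost output = 437 + 311 + 790 + 645 = 2183 billion.

$2,183 billion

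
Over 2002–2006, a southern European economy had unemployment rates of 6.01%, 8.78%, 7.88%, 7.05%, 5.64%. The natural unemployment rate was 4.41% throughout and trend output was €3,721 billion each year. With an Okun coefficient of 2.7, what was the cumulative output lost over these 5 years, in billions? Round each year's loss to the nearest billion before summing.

€1,338 billion

Year 2002: gap = -2.7 × (6.01 - 4.41) = -4.32%, loss ≈ 3721 × 4.32/100 ≈ 161.
Year 2003: gap = -2.7 × (8.78 - 4.41) = -11.799%, loss ≈ 3721 × 11.799/100 ≈ 439.
Year 2004: gap = -2.7 × (7.88 - 4.41) = -9.369%, loss ≈ 3721 × 9.369/100 ≈ 349.
Year 2005: gap = -2.7 × (7.05 - 4.41) = -7.128%, loss ≈ 3721 × 7.128/100 ≈ 265.
Year 2006: gap = -2.7 × (5.64 - 4.41) = -3.321%, loss ≈ 3721 × 3.321/100 ≈ 124.
Total lost output = 161 + 439 + 349 + 265 + 124 = 1338 billion.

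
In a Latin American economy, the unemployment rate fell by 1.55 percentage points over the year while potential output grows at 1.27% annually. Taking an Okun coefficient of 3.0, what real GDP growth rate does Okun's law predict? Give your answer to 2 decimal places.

5.92%

Growth-rate Okun's law: g_Y = g_Y* - β × Δu.
g_Y = 1.27 - 3.0 × (-1.55) = 1.27 + 4.65 = 5.92%, i.e. 5.92% to 2 d.p.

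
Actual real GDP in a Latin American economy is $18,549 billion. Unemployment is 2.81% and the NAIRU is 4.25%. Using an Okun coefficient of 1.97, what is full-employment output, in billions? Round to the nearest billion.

$18,037 billion

Unemployment gap = 2.81 - 4.25 = -1.44 points, so output gap = -1.97 × (-1.44) = 2.8368%.
Since Y = Y* × (1 + gap/100), Y* = 18549/1.028368 ≈ 18037 billion.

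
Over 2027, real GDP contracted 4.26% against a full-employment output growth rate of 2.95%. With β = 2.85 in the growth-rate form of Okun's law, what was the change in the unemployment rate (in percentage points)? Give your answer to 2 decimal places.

Growth-rate Okun's law: g_Y = g_Y* - β × Δu, so Δu = (g_Y* - g_Y)/β.
Δu = (2.95 + 4.26)/2.85 = 7.21/2.85 = 2.53 percentage points.

2.53 percentage points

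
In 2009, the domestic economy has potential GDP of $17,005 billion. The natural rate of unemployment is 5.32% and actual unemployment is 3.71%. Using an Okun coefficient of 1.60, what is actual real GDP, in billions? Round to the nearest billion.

$17,443 billion

Unemployment gap = 3.71 - 5.32 = -1.61 points, so the output gap is -1.6 × (-1.61) = 2.576%.
Actual GDP = 17005 × (1 + 2.576/100) = 17005 × 1.02576 ≈ 17443 billion.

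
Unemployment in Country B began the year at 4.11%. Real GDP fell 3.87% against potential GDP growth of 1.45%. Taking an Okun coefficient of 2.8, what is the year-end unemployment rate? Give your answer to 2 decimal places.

6.01%

Growth-rate Okun's law: g_Y = g_Y* - β × Δu, so Δu = (g_Y* - g_Y)/β.
Δu = (1.45 + 3.87)/2.8 = 5.32/2.8 = 1.90 percentage points.
Year-end unemployment = 4.11 + 1.9 = 6.01%.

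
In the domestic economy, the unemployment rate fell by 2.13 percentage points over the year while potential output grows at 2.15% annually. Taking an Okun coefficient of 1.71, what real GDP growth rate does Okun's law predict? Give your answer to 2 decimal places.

Growth-rate Okun's law: g_Y = g_Y* - β × Δu.
g_Y = 2.15 - 1.71 × (-2.13) = 2.15 + 3.6423 = 5.7923%, i.e. 5.79% to 2 d.p.

5.79%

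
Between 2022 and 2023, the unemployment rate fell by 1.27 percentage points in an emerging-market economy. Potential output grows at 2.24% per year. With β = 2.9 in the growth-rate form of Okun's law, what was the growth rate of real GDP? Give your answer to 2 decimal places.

Growth-rate Okun's law: g_Y = g_Y* - β × Δu.
g_Y = 2.24 - 2.9 × (-1.27) = 2.24 + 3.683 = 5.923%, i.e. 5.92% to 2 d.p.

5.92%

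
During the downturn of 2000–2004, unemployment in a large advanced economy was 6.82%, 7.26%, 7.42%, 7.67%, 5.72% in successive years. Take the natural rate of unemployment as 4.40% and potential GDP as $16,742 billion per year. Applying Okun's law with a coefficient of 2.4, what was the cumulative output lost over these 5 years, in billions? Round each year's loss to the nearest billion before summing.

Year 2000: gap = -2.4 × (6.82 - 4.4) = -5.808%, loss ≈ 16742 × 5.808/100 ≈ 972.
Year 2001: gap = -2.4 × (7.26 - 4.4) = -6.864%, loss ≈ 16742 × 6.864/100 ≈ 1149.
Year 2002: gap = -2.4 × (7.42 - 4.4) = -7.248%, loss ≈ 16742 × 7.248/100 ≈ 1213.
Year 2003: gap = -2.4 × (7.67 - 4.4) = -7.848%, loss ≈ 16742 × 7.848/100 ≈ 1314.
Year 2004: gap = -2.4 × (5.72 - 4.4) = -3.168%, loss ≈ 16742 × 3.168/100 ≈ 530.
Total lost output = 972 + 1149 + 1213 + 1314 + 530 = 5178 billion.

$5,178 billion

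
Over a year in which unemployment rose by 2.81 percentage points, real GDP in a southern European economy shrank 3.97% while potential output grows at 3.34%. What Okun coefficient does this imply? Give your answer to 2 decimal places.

Growth form: g_Y = g_Y* - β × Δu, so β = (g_Y* - g_Y)/Δu.
β = (3.34 + 3.97)/2.81 = 7.31/2.81 = 2.60.

β ≈ 2.60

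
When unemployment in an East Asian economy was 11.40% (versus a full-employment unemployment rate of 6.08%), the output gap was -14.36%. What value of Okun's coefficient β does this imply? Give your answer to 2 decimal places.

Okun's law: output gap = -β × (u - u*).
-14.36 = -β × (11.4 - 6.08) = -β × 5.32, so β = 14.36/5.32 = 2.70.

β ≈ 2.70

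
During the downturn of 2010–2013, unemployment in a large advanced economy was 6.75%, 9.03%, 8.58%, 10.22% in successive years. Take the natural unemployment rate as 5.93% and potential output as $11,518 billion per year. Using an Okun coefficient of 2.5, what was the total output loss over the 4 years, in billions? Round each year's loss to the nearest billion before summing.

Year 2010: gap = -2.5 × (6.75 - 5.93) = -2.05%, loss ≈ 11518 × 2.05/100 ≈ 236.
Year 2011: gap = -2.5 × (9.03 - 5.93) = -7.75%, loss ≈ 11518 × 7.75/100 ≈ 893.
Year 2012: gap = -2.5 × (8.58 - 5.93) = -6.625%, loss ≈ 11518 × 6.625/100 ≈ 763.
Year 2013: gap = -2.5 × (10.22 - 5.93) = -10.725%, loss ≈ 11518 × 10.725/100 ≈ 1235.
Total lost output = 236 + 893 + 763 + 1235 = 3127 billion.

$3,127 billion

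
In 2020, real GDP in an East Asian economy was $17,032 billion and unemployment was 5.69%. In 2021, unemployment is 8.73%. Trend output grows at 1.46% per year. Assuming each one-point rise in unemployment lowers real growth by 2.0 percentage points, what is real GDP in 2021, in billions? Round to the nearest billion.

Δu = 8.73 - 5.69 = 3.04 points.
Okun's law (growth form): g_Y = g_Y* - β × Δu = 1.46 - 2.0 × (3.04) = 1.46 - 6.08 = -4.62%.
Real GDP in the next year = 17032 × (1 - 4.62/100) = 17032 × 0.9538 ≈ 16245 billion.

$16,245 billion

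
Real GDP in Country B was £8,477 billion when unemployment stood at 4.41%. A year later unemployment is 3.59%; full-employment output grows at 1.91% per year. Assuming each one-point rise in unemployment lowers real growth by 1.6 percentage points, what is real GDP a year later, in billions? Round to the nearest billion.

Δu = 3.59 - 4.41 = -0.82 points.
Okun's law (growth form): g_Y = g_Y* - β × Δu = 1.91 - 1.6 × (-0.82) = 1.91 + 1.312 = 3.222%.
Real GDP in the next year = 8477 × (1 + 3.222/100) = 8477 × 1.03222 ≈ 8750 billion.

£8,750 billion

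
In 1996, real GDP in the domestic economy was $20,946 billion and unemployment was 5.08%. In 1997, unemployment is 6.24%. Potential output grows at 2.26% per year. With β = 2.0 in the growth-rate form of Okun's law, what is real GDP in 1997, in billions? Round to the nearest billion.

$20,933 billion

Δu = 6.24 - 5.08 = 1.16 points.
Okun's law (growth form): g_Y = g_Y* - β × Δu = 2.26 - 2.0 × (1.16) = 2.26 - 2.32 = -0.06%.
Real GDP in the next year = 20946 × (1 - 0.06/100) = 20946 × 0.9994 ≈ 20933 billion.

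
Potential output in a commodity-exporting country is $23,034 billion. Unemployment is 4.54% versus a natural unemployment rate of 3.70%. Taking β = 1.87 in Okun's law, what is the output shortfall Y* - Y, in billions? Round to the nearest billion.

$362 billion

Output gap = -1.87 × (4.54 - 3.7) = -1.87 × 0.84 = -1.5708%.
Actual GDP ≈ 23034 × 0.984292 ≈ 22672 billion, so the shortfall is 23034 - 22672 = 362 billion.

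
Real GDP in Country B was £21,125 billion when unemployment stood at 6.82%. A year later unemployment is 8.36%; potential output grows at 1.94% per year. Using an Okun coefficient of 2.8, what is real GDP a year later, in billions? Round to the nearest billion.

Δu = 8.36 - 6.82 = 1.54 points.
Okun's law (growth form): g_Y = g_Y* - β × Δu = 1.94 - 2.8 × (1.54) = 1.94 - 4.312 = -2.372%.
Real GDP in the next year = 21125 × (1 - 2.372/100) = 21125 × 0.97628 ≈ 20624 billion.

£20,624 billion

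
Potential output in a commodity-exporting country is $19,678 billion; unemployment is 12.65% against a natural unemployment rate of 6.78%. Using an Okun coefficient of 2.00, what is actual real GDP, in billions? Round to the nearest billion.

Unemployment gap = 12.65 - 6.78 = 5.87 points, so the output gap is -2 × 5.87 = -11.74%.
Actual GDP = 19678 × (1 - 11.74/100) = 19678 × 0.8826 ≈ 17368 billion.

$17,368 billion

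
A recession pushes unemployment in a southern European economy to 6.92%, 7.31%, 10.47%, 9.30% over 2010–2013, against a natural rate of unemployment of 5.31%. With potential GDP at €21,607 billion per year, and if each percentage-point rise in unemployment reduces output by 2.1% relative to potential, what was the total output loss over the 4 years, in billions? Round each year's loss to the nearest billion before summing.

Year 2010: gap = -2.1 × (6.92 - 5.31) = -3.381%, loss ≈ 21607 × 3.381/100 ≈ 731.
Year 2011: gap = -2.1 × (7.31 - 5.31) = -4.2%, loss ≈ 21607 × 4.2/100 ≈ 907.
Year 2012: gap = -2.1 × (10.47 - 5.31) = -10.836%, loss ≈ 21607 × 10.836/100 ≈ 2341.
Year 2013: gap = -2.1 × (9.3 - 5.31) = -8.379%, loss ≈ 21607 × 8.379/100 ≈ 1810.
Total lost output = 731 + 907 + 2341 + 1810 = 5789 billion.

€5,789 billion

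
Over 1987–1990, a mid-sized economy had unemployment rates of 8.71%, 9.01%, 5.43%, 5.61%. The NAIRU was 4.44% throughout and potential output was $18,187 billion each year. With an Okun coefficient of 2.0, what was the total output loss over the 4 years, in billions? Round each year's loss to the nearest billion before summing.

Year 1987: gap = -2.0 × (8.71 - 4.44) = -8.54%, loss ≈ 18187 × 8.54/100 ≈ 1553.
Year 1988: gap = -2.0 × (9.01 - 4.44) = -9.14%, loss ≈ 18187 × 9.14/100 ≈ 1662.
Year 1989: gap = -2.0 × (5.43 - 4.44) = -1.98%, loss ≈ 18187 × 1.98/100 ≈ 360.
Year 1990: gap = -2.0 × (5.61 - 4.44) = -2.34%, loss ≈ 18187 × 2.34/100 ≈ 426.
Total lost output = 1553 + 1662 + 360 + 426 = 4001 billion.

$4,001 billion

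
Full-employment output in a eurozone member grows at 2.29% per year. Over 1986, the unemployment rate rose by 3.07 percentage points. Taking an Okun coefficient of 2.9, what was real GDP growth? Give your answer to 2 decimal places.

Growth-rate Okun's law: g_Y = g_Y* - β × Δu.
g_Y = 2.29 - 2.9 × (3.07) = 2.29 - 8.903 = -6.613%, i.e. -6.61% to 2 d.p.

-6.61%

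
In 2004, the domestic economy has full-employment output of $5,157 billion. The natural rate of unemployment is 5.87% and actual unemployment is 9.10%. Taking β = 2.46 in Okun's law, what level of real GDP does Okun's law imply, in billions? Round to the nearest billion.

Unemployment gap = 9.1 - 5.87 = 3.23 points, so the output gap is -2.46 × 3.23 = -7.9458%.
Actual GDP = 5157 × (1 - 7.9458/100) = 5157 × 0.920542 ≈ 4747 billion.

$4,747 billion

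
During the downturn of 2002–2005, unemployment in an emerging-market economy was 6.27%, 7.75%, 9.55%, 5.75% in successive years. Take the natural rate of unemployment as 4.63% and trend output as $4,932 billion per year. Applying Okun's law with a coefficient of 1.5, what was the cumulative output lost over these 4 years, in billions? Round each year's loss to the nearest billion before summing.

$799 billion

Year 2002: gap = -1.5 × (6.27 - 4.63) = -2.46%, loss ≈ 4932 × 2.46/100 ≈ 121.
Year 2003: gap = -1.5 × (7.75 - 4.63) = -4.68%, loss ≈ 4932 × 4.68/100 ≈ 231.
Year 2004: gap = -1.5 × (9.55 - 4.63) = -7.38%, loss ≈ 4932 × 7.38/100 ≈ 364.
Year 2005: gap = -1.5 × (5.75 - 4.63) = -1.68%, loss ≈ 4932 × 1.68/100 ≈ 83.
Total lost output = 121 + 231 + 364 + 83 = 799 billion.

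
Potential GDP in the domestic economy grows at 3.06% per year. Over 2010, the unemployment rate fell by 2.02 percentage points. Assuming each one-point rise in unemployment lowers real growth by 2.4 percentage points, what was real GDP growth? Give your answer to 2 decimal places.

7.91%

Growth-rate Okun's law: g_Y = g_Y* - β × Δu.
g_Y = 3.06 - 2.4 × (-2.02) = 3.06 + 4.848 = 7.908%, i.e. 7.91% to 2 d.p.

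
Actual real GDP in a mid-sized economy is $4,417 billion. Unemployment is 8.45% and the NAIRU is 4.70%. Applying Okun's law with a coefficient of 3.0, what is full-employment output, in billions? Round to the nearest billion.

$4,977 billion

Unemployment gap = 8.45 - 4.7 = 3.75 points, so output gap = -3 × 3.75 = -11.25%.
Since Y = Y* × (1 + gap/100), Y* = 4417/0.8875 ≈ 4977 billion.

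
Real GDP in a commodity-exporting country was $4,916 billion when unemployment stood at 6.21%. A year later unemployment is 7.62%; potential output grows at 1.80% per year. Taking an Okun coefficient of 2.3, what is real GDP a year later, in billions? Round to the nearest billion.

Δu = 7.62 - 6.21 = 1.41 points.
Okun's law (growth form): g_Y = g_Y* - β × Δu = 1.80 - 2.3 × (1.41) = 1.8 - 3.243 = -1.443%.
Real GDP in the next year = 4916 × (1 - 1.443/100) = 4916 × 0.98557 ≈ 4845 billion.

$4,845 billion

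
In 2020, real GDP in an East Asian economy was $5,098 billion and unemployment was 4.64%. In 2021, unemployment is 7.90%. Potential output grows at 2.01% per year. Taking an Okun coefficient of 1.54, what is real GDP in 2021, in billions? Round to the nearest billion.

Δu = 7.9 - 4.64 = 3.26 points.
Okun's law (growth form): g_Y = g_Y* - β × Δu = 2.01 - 1.54 × (3.26) = 2.01 - 5.0204 = -3.0104%.
Real GDP in the next year = 5098 × (1 - 3.0104/100) = 5098 × 0.969896 ≈ 4945 billion.

$4,945 billion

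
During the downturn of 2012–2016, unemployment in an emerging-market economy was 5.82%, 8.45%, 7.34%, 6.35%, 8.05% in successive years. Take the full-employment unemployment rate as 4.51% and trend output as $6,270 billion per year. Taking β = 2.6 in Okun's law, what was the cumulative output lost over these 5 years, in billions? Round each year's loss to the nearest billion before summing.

$2,194 billion

Year 2012: gap = -2.6 × (5.82 - 4.51) = -3.406%, loss ≈ 6270 × 3.406/100 ≈ 214.
Year 2013: gap = -2.6 × (8.45 - 4.51) = -10.244%, loss ≈ 6270 × 10.244/100 ≈ 642.
Year 2014: gap = -2.6 × (7.34 - 4.51) = -7.358%, loss ≈ 6270 × 7.358/100 ≈ 461.
Year 2015: gap = -2.6 × (6.35 - 4.51) = -4.784%, loss ≈ 6270 × 4.784/100 ≈ 300.
Year 2016: gap = -2.6 × (8.05 - 4.51) = -9.204%, loss ≈ 6270 × 9.204/100 ≈ 577.
Total lost output = 214 + 642 + 461 + 300 + 577 = 2194 billion.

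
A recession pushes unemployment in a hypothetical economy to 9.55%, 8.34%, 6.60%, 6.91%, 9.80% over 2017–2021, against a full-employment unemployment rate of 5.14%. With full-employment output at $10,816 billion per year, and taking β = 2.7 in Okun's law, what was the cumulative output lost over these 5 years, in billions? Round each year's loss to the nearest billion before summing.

$4,527 billion

Year 2017: gap = -2.7 × (9.55 - 5.14) = -11.907%, loss ≈ 10816 × 11.907/100 ≈ 1288.
Year 2018: gap = -2.7 × (8.34 - 5.14) = -8.64%, loss ≈ 10816 × 8.64/100 ≈ 935.
Year 2019: gap = -2.7 × (6.6 - 5.14) = -3.942%, loss ≈ 10816 × 3.942/100 ≈ 426.
Year 2020: gap = -2.7 × (6.91 - 5.14) = -4.779%, loss ≈ 10816 × 4.779/100 ≈ 517.
Year 2021: gap = -2.7 × (9.8 - 5.14) = -12.582%, loss ≈ 10816 × 12.582/100 ≈ 1361.
Total lost output = 1288 + 935 + 426 + 517 + 1361 = 4527 billion.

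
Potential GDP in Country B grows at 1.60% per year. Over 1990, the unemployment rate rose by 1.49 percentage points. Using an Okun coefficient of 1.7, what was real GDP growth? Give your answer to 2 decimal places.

Growth-rate Okun's law: g_Y = g_Y* - β × Δu.
g_Y = 1.60 - 1.7 × (1.49) = 1.6 - 2.533 = -0.933%, i.e. -0.93% to 2 d.p.

-0.93%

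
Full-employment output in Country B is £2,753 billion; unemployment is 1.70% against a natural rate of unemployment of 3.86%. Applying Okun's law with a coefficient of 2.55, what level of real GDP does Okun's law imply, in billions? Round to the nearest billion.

Unemployment gap = 1.7 - 3.86 = -2.16 points, so the output gap is -2.55 × (-2.16) = 5.508%.
Actual GDP = 2753 × (1 + 5.508/100) = 2753 × 1.05508 ≈ 2905 billion.

£2,905 billion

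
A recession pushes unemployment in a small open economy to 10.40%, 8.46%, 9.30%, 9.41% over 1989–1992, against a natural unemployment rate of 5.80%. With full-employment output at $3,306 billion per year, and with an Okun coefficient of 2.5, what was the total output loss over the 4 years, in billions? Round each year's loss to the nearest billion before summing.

Year 1989: gap = -2.5 × (10.4 - 5.8) = -11.5%, loss ≈ 3306 × 11.5/100 ≈ 380.
Year 1990: gap = -2.5 × (8.46 - 5.8) = -6.65%, loss ≈ 3306 × 6.65/100 ≈ 220.
Year 1991: gap = -2.5 × (9.3 - 5.8) = -8.75%, loss ≈ 3306 × 8.75/100 ≈ 289.
Year 1992: gap = -2.5 × (9.41 - 5.8) = -9.025%, loss ≈ 3306 × 9.025/100 ≈ 298.
Total lost output = 380 + 220 + 289 + 298 = 1187 billion.

$1,187 billion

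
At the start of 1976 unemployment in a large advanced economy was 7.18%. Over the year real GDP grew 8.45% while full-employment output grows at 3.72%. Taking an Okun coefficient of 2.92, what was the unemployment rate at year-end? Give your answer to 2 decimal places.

Growth-rate Okun's law: g_Y = g_Y* - β × Δu, so Δu = (g_Y* - g_Y)/β.
Δu = (3.72 - 8.45)/2.92 = -4.73/2.92 = -1.62 percentage points.
Year-end unemployment = 7.18 - 1.62 = 5.56%.

5.56%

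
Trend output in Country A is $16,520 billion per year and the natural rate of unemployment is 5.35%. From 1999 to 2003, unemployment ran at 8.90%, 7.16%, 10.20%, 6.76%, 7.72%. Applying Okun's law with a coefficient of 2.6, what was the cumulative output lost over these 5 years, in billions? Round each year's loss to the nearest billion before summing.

$6,009 billion

Year 1999: gap = -2.6 × (8.9 - 5.35) = -9.23%, loss ≈ 16520 × 9.23/100 ≈ 1525.
Year 2000: gap = -2.6 × (7.16 - 5.35) = -4.706%, loss ≈ 16520 × 4.706/100 ≈ 777.
Year 2001: gap = -2.6 × (10.2 - 5.35) = -12.61%, loss ≈ 16520 × 12.61/100 ≈ 2083.
Year 2002: gap = -2.6 × (6.76 - 5.35) = -3.666%, loss ≈ 16520 × 3.666/100 ≈ 606.
Year 2003: gap = -2.6 × (7.72 - 5.35) = -6.162%, loss ≈ 16520 × 6.162/100 ≈ 1018.
Total lost output = 1525 + 777 + 2083 + 606 + 1018 = 6009 billion.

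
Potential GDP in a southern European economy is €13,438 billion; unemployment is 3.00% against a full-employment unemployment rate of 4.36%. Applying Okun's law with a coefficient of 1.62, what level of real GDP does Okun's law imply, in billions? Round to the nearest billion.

€13,734 billion

Unemployment gap = 3 - 4.36 = -1.36 points, so the output gap is -1.62 × (-1.36) = 2.2032%.
Actual GDP = 13438 × (1 + 2.2032/100) = 13438 × 1.022032 ≈ 13734 billion.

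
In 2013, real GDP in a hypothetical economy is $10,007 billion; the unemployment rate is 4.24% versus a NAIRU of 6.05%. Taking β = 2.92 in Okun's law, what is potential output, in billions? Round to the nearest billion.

$9,505 billion

Unemployment gap = 4.24 - 6.05 = -1.81 points, so output gap = -2.92 × (-1.81) = 5.2852%.
Since Y = Y* × (1 + gap/100), Y* = 10007/1.052852 ≈ 9505 billion.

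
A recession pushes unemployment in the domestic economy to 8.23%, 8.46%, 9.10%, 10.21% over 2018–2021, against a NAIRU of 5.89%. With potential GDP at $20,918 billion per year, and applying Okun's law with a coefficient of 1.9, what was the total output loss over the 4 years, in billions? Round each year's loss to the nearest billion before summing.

$4,944 billion

Year 2018: gap = -1.9 × (8.23 - 5.89) = -4.446%, loss ≈ 20918 × 4.446/100 ≈ 930.
Year 2019: gap = -1.9 × (8.46 - 5.89) = -4.883%, loss ≈ 20918 × 4.883/100 ≈ 1021.
Year 2020: gap = -1.9 × (9.1 - 5.89) = -6.099%, loss ≈ 20918 × 6.099/100 ≈ 1276.
Year 2021: gap = -1.9 × (10.21 - 5.89) = -8.208%, loss ≈ 20918 × 8.208/100 ≈ 1717.
Total lost output = 930 + 1021 + 1276 + 1717 = 4944 billion.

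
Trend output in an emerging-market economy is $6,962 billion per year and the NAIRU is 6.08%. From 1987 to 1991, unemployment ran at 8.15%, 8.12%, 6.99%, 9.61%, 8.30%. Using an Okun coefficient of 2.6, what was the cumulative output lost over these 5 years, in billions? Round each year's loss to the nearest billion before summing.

Year 1987: gap = -2.6 × (8.15 - 6.08) = -5.382%, loss ≈ 6962 × 5.382/100 ≈ 375.
Year 1988: gap = -2.6 × (8.12 - 6.08) = -5.304%, loss ≈ 6962 × 5.304/100 ≈ 369.
Year 1989: gap = -2.6 × (6.99 - 6.08) = -2.366%, loss ≈ 6962 × 2.366/100 ≈ 165.
Year 1990: gap = -2.6 × (9.61 - 6.08) = -9.178%, loss ≈ 6962 × 9.178/100 ≈ 639.
Year 1991: gap = -2.6 × (8.3 - 6.08) = -5.772%, loss ≈ 6962 × 5.772/100 ≈ 402.
Total lost output = 375 + 369 + 165 + 639 + 402 = 1950 billion.

$1,950 billion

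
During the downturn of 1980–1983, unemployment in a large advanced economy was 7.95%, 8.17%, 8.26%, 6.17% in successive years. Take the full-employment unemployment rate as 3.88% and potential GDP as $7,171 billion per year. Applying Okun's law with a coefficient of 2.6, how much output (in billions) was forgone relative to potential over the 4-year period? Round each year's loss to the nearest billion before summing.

Year 1980: gap = -2.6 × (7.95 - 3.88) = -10.582%, loss ≈ 7171 × 10.582/100 ≈ 759.
Year 1981: gap = -2.6 × (8.17 - 3.88) = -11.154%, loss ≈ 7171 × 11.154/100 ≈ 800.
Year 1982: gap = -2.6 × (8.26 - 3.88) = -11.388%, loss ≈ 7171 × 11.388/100 ≈ 817.
Year 1983: gap = -2.6 × (6.17 - 3.88) = -5.954%, loss ≈ 7171 × 5.954/100 ≈ 427.
Total lost output = 759 + 800 + 817 + 427 = 2803 billion.

$2,803 billion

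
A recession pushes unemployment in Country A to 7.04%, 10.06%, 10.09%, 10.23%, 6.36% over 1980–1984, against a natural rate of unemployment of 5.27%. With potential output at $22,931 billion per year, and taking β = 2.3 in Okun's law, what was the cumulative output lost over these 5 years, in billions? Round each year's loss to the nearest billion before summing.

$9,193 billion

Year 1980: gap = -2.3 × (7.04 - 5.27) = -4.071%, loss ≈ 22931 × 4.071/100 ≈ 934.
Year 1981: gap = -2.3 × (10.06 - 5.27) = -11.017%, loss ≈ 22931 × 11.017/100 ≈ 2526.
Year 1982: gap = -2.3 × (10.09 - 5.27) = -11.086%, loss ≈ 22931 × 11.086/100 ≈ 2542.
Year 1983: gap = -2.3 × (10.23 - 5.27) = -11.408%, loss ≈ 22931 × 11.408/100 ≈ 2616.
Year 1984: gap = -2.3 × (6.36 - 5.27) = -2.507%, loss ≈ 22931 × 2.507/100 ≈ 575.
Total lost output = 934 + 2526 + 2542 + 2616 + 575 = 9193 billion.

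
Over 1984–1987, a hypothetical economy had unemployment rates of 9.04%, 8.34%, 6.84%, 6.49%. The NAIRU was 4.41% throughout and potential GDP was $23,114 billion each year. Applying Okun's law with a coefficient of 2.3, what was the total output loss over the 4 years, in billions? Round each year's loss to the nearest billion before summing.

$6,948 billion

Year 1984: gap = -2.3 × (9.04 - 4.41) = -10.649%, loss ≈ 23114 × 10.649/100 ≈ 2461.
Year 1985: gap = -2.3 × (8.34 - 4.41) = -9.039%, loss ≈ 23114 × 9.039/100 ≈ 2089.
Year 1986: gap = -2.3 × (6.84 - 4.41) = -5.589%, loss ≈ 23114 × 5.589/100 ≈ 1292.
Year 1987: gap = -2.3 × (6.49 - 4.41) = -4.784%, loss ≈ 23114 × 4.784/100 ≈ 1106.
Total lost output = 2461 + 2089 + 1292 + 1106 = 6948 billion.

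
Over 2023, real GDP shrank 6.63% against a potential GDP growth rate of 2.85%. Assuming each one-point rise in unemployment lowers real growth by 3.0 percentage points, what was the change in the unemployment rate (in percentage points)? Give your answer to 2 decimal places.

3.16 percentage points

Growth-rate Okun's law: g_Y = g_Y* - β × Δu, so Δu = (g_Y* - g_Y)/β.
Δu = (2.85 + 6.63)/3.0 = 9.48/3.0 = 3.16 percentage points.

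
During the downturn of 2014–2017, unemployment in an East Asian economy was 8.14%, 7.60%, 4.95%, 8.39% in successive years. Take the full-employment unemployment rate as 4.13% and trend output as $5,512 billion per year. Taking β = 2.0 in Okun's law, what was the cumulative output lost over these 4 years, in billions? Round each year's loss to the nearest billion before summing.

$1,385 billion

Year 2014: gap = -2.0 × (8.14 - 4.13) = -8.02%, loss ≈ 5512 × 8.02/100 ≈ 442.
Year 2015: gap = -2.0 × (7.6 - 4.13) = -6.94%, loss ≈ 5512 × 6.94/100 ≈ 383.
Year 2016: gap = -2.0 × (4.95 - 4.13) = -1.64%, loss ≈ 5512 × 1.64/100 ≈ 90.
Year 2017: gap = -2.0 × (8.39 - 4.13) = -8.52%, loss ≈ 5512 × 8.52/100 ≈ 470.
Total lost output = 442 + 383 + 90 + 470 = 1385 billion.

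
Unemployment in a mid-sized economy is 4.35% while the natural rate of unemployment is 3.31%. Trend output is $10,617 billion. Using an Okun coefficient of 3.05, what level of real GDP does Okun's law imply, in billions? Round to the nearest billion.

$10,280 billion

Unemployment gap = 4.35 - 3.31 = 1.04 points, so the output gap is -3.05 × 1.04 = -3.172%.
Actual GDP = 10617 × (1 - 3.172/100) = 10617 × 0.96828 ≈ 10280 billion.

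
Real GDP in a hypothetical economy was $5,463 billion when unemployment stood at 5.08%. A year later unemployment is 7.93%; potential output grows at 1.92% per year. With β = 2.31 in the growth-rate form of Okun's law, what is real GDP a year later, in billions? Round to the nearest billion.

Δu = 7.93 - 5.08 = 2.85 points.
Okun's law (growth form): g_Y = g_Y* - β × Δu = 1.92 - 2.31 × (2.85) = 1.92 - 6.5835 = -4.6635%.
Real GDP in the next year = 5463 × (1 - 4.6635/100) = 5463 × 0.953365 ≈ 5208 billion.

$5,208 billion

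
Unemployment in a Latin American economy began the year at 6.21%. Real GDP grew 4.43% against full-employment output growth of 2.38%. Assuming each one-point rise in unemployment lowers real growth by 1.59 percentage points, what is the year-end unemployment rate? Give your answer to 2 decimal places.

Growth-rate Okun's law: g_Y = g_Y* - β × Δu, so Δu = (g_Y* - g_Y)/β.
Δu = (2.38 - 4.43)/1.59 = -2.05/1.59 = -1.29 percentage points.
Year-end unemployment = 6.21 - 1.29 = 4.92%.

4.92%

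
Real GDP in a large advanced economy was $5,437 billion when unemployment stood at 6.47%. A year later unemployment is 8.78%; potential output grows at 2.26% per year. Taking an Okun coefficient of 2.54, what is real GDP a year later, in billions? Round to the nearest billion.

$5,241 billion

Δu = 8.78 - 6.47 = 2.31 points.
Okun's law (growth form): g_Y = g_Y* - β × Δu = 2.26 - 2.54 × (2.31) = 2.26 - 5.8674 = -3.6074%.
Real GDP in the next year = 5437 × (1 - 3.6074/100) = 5437 × 0.963926 ≈ 5241 billion.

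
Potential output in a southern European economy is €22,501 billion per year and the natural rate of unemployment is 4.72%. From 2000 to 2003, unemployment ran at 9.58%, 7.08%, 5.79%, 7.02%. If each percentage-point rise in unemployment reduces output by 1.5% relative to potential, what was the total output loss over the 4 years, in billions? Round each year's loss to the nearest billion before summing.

Year 2000: gap = -1.5 × (9.58 - 4.72) = -7.29%, loss ≈ 22501 × 7.29/100 ≈ 1640.
Year 2001: gap = -1.5 × (7.08 - 4.72) = -3.54%, loss ≈ 22501 × 3.54/100 ≈ 797.
Year 2002: gap = -1.5 × (5.79 - 4.72) = -1.605%, loss ≈ 22501 × 1.605/100 ≈ 361.
Year 2003: gap = -1.5 × (7.02 - 4.72) = -3.45%, loss ≈ 22501 × 3.45/100 ≈ 776.
Total lost output = 1640 + 797 + 361 + 776 = 3574 billion.

€3,574 billion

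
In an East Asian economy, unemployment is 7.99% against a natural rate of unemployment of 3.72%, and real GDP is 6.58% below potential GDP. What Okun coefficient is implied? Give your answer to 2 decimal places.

β ≈ 1.54

Okun's law: output gap = -β × (u - u*).
-6.58 = -β × (7.99 - 3.72) = -β × 4.27, so β = 6.58/4.27 = 1.54.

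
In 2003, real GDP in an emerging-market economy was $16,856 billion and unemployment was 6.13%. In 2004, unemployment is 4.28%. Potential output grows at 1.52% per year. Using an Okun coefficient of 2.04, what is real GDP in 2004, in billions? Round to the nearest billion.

$17,748 billion

Δu = 4.28 - 6.13 = -1.85 points.
Okun's law (growth form): g_Y = g_Y* - β × Δu = 1.52 - 2.04 × (-1.85) = 1.52 + 3.774 = 5.294%.
Real GDP in the next year = 16856 × (1 + 5.294/100) = 16856 × 1.05294 ≈ 17748 billion.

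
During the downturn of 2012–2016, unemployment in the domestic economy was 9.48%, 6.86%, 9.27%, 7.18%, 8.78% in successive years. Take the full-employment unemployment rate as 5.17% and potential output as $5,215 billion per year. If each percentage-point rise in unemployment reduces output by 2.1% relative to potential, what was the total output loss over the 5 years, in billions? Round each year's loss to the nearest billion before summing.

Year 2012: gap = -2.1 × (9.48 - 5.17) = -9.051%, loss ≈ 5215 × 9.051/100 ≈ 472.
Year 2013: gap = -2.1 × (6.86 - 5.17) = -3.549%, loss ≈ 5215 × 3.549/100 ≈ 185.
Year 2014: gap = -2.1 × (9.27 - 5.17) = -8.61%, loss ≈ 5215 × 8.61/100 ≈ 449.
Year 2015: gap = -2.1 × (7.18 - 5.17) = -4.221%, loss ≈ 5215 × 4.221/100 ≈ 220.
Year 2016: gap = -2.1 × (8.78 - 5.17) = -7.581%, loss ≈ 5215 × 7.581/100 ≈ 395.
Total lost output = 472 + 185 + 449 + 220 + 395 = 1721 billion.

$1,721 billion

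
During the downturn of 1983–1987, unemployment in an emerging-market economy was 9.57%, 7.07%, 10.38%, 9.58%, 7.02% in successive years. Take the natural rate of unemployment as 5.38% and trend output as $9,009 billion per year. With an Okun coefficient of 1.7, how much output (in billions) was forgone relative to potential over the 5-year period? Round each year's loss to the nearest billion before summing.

Year 1983: gap = -1.7 × (9.57 - 5.38) = -7.123%, loss ≈ 9009 × 7.123/100 ≈ 642.
Year 1984: gap = -1.7 × (7.07 - 5.38) = -2.873%, loss ≈ 9009 × 2.873/100 ≈ 259.
Year 1985: gap = -1.7 × (10.38 - 5.38) = -8.5%, loss ≈ 9009 × 8.5/100 ≈ 766.
Year 1986: gap = -1.7 × (9.58 - 5.38) = -7.14%, loss ≈ 9009 × 7.14/100 ≈ 643.
Year 1987: gap = -1.7 × (7.02 - 5.38) = -2.788%, loss ≈ 9009 × 2.788/100 ≈ 251.
Total lost output = 642 + 259 + 766 + 643 + 251 = 2561 billion.

$2,561 billion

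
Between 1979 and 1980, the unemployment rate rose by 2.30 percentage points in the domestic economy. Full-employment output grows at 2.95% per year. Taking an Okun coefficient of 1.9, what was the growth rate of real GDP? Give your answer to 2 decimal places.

-1.42%

Growth-rate Okun's law: g_Y = g_Y* - β × Δu.
g_Y = 2.95 - 1.9 × (2.30) = 2.95 - 4.37 = -1.42%, i.e. -1.42% to 2 d.p.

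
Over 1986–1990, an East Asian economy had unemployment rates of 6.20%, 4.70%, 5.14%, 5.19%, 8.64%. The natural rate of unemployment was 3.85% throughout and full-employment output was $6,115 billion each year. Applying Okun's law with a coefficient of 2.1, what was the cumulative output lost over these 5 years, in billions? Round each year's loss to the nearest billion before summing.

$1,364 billion

Year 1986: gap = -2.1 × (6.2 - 3.85) = -4.935%, loss ≈ 6115 × 4.935/100 ≈ 302.
Year 1987: gap = -2.1 × (4.7 - 3.85) = -1.785%, loss ≈ 6115 × 1.785/100 ≈ 109.
Year 1988: gap = -2.1 × (5.14 - 3.85) = -2.709%, loss ≈ 6115 × 2.709/100 ≈ 166.
Year 1989: gap = -2.1 × (5.19 - 3.85) = -2.814%, loss ≈ 6115 × 2.814/100 ≈ 172.
Year 1990: gap = -2.1 × (8.64 - 3.85) = -10.059%, loss ≈ 6115 × 10.059/100 ≈ 615.
Total lost output = 302 + 109 + 166 + 172 + 615 = 1364 billion.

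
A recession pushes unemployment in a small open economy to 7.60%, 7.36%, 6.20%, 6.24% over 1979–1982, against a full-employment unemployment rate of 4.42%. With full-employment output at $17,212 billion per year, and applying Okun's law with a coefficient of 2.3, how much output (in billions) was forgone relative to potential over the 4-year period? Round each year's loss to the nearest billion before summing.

Year 1979: gap = -2.3 × (7.6 - 4.42) = -7.314%, loss ≈ 17212 × 7.314/100 ≈ 1259.
Year 1980: gap = -2.3 × (7.36 - 4.42) = -6.762%, loss ≈ 17212 × 6.762/100 ≈ 1164.
Year 1981: gap = -2.3 × (6.2 - 4.42) = -4.094%, loss ≈ 17212 × 4.094/100 ≈ 705.
Year 1982: gap = -2.3 × (6.24 - 4.42) = -4.186%, loss ≈ 17212 × 4.186/100 ≈ 720.
Total lost output = 1259 + 1164 + 705 + 720 = 3848 billion.

$3,848 billion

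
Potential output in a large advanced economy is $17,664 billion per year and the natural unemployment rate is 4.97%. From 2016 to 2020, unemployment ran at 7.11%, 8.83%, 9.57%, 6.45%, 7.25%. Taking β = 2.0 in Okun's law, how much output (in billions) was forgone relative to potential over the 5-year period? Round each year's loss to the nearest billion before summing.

Year 2016: gap = -2.0 × (7.11 - 4.97) = -4.28%, loss ≈ 17664 × 4.28/100 ≈ 756.
Year 2017: gap = -2.0 × (8.83 - 4.97) = -7.72%, loss ≈ 17664 × 7.72/100 ≈ 1364.
Year 2018: gap = -2.0 × (9.57 - 4.97) = -9.2%, loss ≈ 17664 × 9.2/100 ≈ 1625.
Year 2019: gap = -2.0 × (6.45 - 4.97) = -2.96%, loss ≈ 17664 × 2.96/100 ≈ 523.
Year 2020: gap = -2.0 × (7.25 - 4.97) = -4.56%, loss ≈ 17664 × 4.56/100 ≈ 805.
Total lost output = 756 + 1364 + 1625 + 523 + 805 = 5073 billion.

$5,073 billion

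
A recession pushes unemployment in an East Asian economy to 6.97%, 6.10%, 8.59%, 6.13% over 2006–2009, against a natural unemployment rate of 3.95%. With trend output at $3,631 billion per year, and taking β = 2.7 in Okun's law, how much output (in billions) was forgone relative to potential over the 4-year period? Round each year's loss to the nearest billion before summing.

Year 2006: gap = -2.7 × (6.97 - 3.95) = -8.154%, loss ≈ 3631 × 8.154/100 ≈ 296.
Year 2007: gap = -2.7 × (6.1 - 3.95) = -5.805%, loss ≈ 3631 × 5.805/100 ≈ 211.
Year 2008: gap = -2.7 × (8.59 - 3.95) = -12.528%, loss ≈ 3631 × 12.528/100 ≈ 455.
Year 2009: gap = -2.7 × (6.13 - 3.95) = -5.886%, loss ≈ 3631 × 5.886/100 ≈ 214.
Total lost output = 296 + 211 + 455 + 214 = 1176 billion.

$1,176 billion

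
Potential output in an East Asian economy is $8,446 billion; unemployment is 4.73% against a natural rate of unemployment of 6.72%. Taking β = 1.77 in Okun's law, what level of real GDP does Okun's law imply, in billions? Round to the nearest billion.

Unemployment gap = 4.73 - 6.72 = -1.99 points, so the output gap is -1.77 × (-1.99) = 3.5223%.
Actual GDP = 8446 × (1 + 3.5223/100) = 8446 × 1.035223 ≈ 8743 billion.

$8,743 billion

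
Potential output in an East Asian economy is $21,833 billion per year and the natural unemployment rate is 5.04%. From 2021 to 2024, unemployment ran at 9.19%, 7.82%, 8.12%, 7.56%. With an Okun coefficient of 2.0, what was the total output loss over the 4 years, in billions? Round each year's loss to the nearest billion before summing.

Year 2021: gap = -2.0 × (9.19 - 5.04) = -8.3%, loss ≈ 21833 × 8.3/100 ≈ 1812.
Year 2022: gap = -2.0 × (7.82 - 5.04) = -5.56%, loss ≈ 21833 × 5.56/100 ≈ 1214.
Year 2023: gap = -2.0 × (8.12 - 5.04) = -6.16%, loss ≈ 21833 × 6.16/100 ≈ 1345.
Year 2024: gap = -2.0 × (7.56 - 5.04) = -5.04%, loss ≈ 21833 × 5.04/100 ≈ 1100.
Total lost output = 1812 + 1214 + 1345 + 1100 = 5471 billion.

$5,471 billion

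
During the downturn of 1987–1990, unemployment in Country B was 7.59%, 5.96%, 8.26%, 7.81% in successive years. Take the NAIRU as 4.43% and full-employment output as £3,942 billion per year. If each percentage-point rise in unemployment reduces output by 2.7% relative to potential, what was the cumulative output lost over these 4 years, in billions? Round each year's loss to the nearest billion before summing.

Year 1987: gap = -2.7 × (7.59 - 4.43) = -8.532%, loss ≈ 3942 × 8.532/100 ≈ 336.
Year 1988: gap = -2.7 × (5.96 - 4.43) = -4.131%, loss ≈ 3942 × 4.131/100 ≈ 163.
Year 1989: gap = -2.7 × (8.26 - 4.43) = -10.341%, loss ≈ 3942 × 10.341/100 ≈ 408.
Year 1990: gap = -2.7 × (7.81 - 4.43) = -9.126%, loss ≈ 3942 × 9.126/100 ≈ 360.
Total lost output = 336 + 163 + 408 + 360 = 1267 billion.

£1,267 billion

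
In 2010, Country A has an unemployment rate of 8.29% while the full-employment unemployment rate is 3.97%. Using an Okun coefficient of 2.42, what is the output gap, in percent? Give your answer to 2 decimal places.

The unemployment gap is 8.29 - 3.97 = 4.32 percentage points.
Okun's law gives an output gap of -2.42 × 4.32 = -10.4544%, i.e. 10.45% below potential.

-10.45%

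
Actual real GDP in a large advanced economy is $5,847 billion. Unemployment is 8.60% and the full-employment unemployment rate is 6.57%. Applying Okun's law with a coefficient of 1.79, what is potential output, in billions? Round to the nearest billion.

$6,067 billion

Unemployment gap = 8.6 - 6.57 = 2.03 points, so output gap = -1.79 × 2.03 = -3.6337%.
Since Y = Y* × (1 + gap/100), Y* = 5847/0.963663 ≈ 6067 billion.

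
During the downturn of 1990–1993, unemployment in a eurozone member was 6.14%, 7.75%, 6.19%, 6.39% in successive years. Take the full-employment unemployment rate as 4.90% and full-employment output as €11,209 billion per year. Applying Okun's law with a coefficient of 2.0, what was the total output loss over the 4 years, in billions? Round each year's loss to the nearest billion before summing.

€1,540 billion

Year 1990: gap = -2.0 × (6.14 - 4.9) = -2.48%, loss ≈ 11209 × 2.48/100 ≈ 278.
Year 1991: gap = -2.0 × (7.75 - 4.9) = -5.7%, loss ≈ 11209 × 5.7/100 ≈ 639.
Year 1992: gap = -2.0 × (6.19 - 4.9) = -2.58%, loss ≈ 11209 × 2.58/100 ≈ 289.
Year 1993: gap = -2.0 × (6.39 - 4.9) = -2.98%, loss ≈ 11209 × 2.98/100 ≈ 334.
Total lost output = 278 + 639 + 289 + 334 = 1540 billion.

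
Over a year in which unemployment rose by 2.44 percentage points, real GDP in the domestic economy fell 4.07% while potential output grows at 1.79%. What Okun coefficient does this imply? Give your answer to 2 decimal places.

Growth form: g_Y = g_Y* - β × Δu, so β = (g_Y* - g_Y)/Δu.
β = (1.79 + 4.07)/2.44 = 5.86/2.44 = 2.40.

β ≈ 2.40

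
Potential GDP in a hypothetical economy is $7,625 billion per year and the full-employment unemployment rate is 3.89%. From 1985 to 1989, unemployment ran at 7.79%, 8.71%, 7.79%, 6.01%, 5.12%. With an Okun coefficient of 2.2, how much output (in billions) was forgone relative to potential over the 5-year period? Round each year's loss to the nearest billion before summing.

$2,679 billion

Year 1985: gap = -2.2 × (7.79 - 3.89) = -8.58%, loss ≈ 7625 × 8.58/100 ≈ 654.
Year 1986: gap = -2.2 × (8.71 - 3.89) = -10.604%, loss ≈ 7625 × 10.604/100 ≈ 809.
Year 1987: gap = -2.2 × (7.79 - 3.89) = -8.58%, loss ≈ 7625 × 8.58/100 ≈ 654.
Year 1988: gap = -2.2 × (6.01 - 3.89) = -4.664%, loss ≈ 7625 × 4.664/100 ≈ 356.
Year 1989: gap = -2.2 × (5.12 - 3.89) = -2.706%, loss ≈ 7625 × 2.706/100 ≈ 206.
Total lost output = 654 + 809 + 654 + 356 + 206 = 2679 billion.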